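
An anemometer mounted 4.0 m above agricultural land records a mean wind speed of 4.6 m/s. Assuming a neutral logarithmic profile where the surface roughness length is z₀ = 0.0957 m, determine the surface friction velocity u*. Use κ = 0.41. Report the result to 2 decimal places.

u* ≈ 0.51 m/s

Log law: V(z) = (u*/κ) · ln(z/z₀) ⇒ u* = κ · V / ln(z/z₀)
u* = 0.41 × 4.6 / ln(4.0/0.0957) = 0.41 × 4.6 / 3.7328
   = 1.8860 / 3.7328 = 0.5052 m/s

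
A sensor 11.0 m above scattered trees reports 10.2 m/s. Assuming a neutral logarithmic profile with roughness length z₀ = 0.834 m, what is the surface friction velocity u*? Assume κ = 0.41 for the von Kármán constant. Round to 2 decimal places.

u* ≈ 1.62 m/s

Log law: V(z) = (u*/κ) · ln(z/z₀) ⇒ u* = κ · V / ln(z/z₀)
u* = 0.41 × 10.2 / ln(11.0/0.834) = 0.41 × 10.2 / 2.5794
   = 4.1820 / 2.5794 = 1.6213 m/s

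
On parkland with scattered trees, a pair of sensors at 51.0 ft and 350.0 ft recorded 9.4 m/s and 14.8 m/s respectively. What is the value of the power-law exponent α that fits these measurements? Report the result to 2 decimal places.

Power law: V₂/V₁ = (z₂/z₁)^α ⇒ α = ln(V₂/V₁) / ln(z₂/z₁)
α = ln(14.8/9.4) / ln(350.0/51.0) = ln(1.5745) / ln(6.8627)
  = 0.45392 / 1.92611 = 0.23567

α ≈ 0.24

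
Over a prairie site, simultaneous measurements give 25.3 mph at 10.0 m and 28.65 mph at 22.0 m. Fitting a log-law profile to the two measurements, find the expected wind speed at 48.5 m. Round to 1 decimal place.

32.0 mph

Log law: V ∝ ln(z/z₀). From the pair, with r = V₁/V₂ = 0.88307,
ln z₀ = (ln z₁ − r·ln z₂)/(1 − r) = (2.3026 − 0.88307×3.0910)/0.11693 = -3.6520 → z₀ = 0.02594 m
V₃ = V₁ · ln(z₃/z₀)/ln(z₁/z₀) = 25.3 × 7.5336/5.9546 = 32.0088 mph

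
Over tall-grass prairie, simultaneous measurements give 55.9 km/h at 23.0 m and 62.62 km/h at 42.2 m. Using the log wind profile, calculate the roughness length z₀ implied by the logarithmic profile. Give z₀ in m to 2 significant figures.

z₀ ≈ 0.15 m

Log law: V(z) ∝ ln(z/z₀). With r = V₁/V₂ = 55.9/62.62 = 0.89269,
r · ln(z₂/z₀) = ln(z₁/z₀) ⇒ ln z₀ = (ln z₁ − r·ln z₂)/(1 − r)
ln z₀ = (3.13549 − 0.89269×3.74242) / 0.10731 = -1.9132
z₀ = exp(-1.9132) = 0.1476 m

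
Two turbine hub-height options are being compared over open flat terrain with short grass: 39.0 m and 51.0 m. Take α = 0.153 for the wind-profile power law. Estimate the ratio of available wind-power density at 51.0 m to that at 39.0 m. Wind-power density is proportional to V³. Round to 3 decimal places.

1.131

Speed ratio: V_B/V_A = (z_B/z_A)^α = (51.0/39.0)^0.153 = (1.3077)^0.153 = 1.04190
Power-density ratio: P_B/P_A = (V_B/V_A)³ = (1.04190)³ = 1.13104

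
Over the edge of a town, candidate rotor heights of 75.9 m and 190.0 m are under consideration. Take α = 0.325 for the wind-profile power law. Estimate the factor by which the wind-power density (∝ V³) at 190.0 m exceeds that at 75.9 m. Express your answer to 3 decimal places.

2.447

Speed ratio: V_B/V_A = (z_B/z_A)^α = (190.0/75.9)^0.325 = (2.5033)^0.325 = 1.34746
Power-density ratio: P_B/P_A = (V_B/V_A)³ = (1.34746)³ = 2.44652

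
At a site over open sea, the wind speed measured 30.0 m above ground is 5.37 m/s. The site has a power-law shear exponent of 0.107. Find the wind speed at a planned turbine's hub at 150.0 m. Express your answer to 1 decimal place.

Power-law profile: V₂ = V₁ · (z₂/z₁)^α
V₂ = 5.37 × (150.0/30.0)^0.107 = 5.37 × (5.0000)^0.107
    = 5.37 × 1.1879 = 6.3792 m/s

6.4 m/s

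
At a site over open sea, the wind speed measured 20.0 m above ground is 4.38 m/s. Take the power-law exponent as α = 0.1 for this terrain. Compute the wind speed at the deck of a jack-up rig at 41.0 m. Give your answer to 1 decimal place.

4.7 m/s

Power-law profile: V₂ = V₁ · (z₂/z₁)^α
V₂ = 4.38 × (41.0/20.0)^0.1 = 4.38 × (2.0500)^0.1
    = 4.38 × 1.0744 = 4.7060 m/s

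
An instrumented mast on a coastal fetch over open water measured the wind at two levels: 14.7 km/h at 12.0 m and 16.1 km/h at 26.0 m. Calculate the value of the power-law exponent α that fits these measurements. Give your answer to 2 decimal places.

α ≈ 0.12

Power law: V₂/V₁ = (z₂/z₁)^α ⇒ α = ln(V₂/V₁) / ln(z₂/z₁)
α = ln(16.1/14.7) / ln(26.0/12.0) = ln(1.0952) / ln(2.1667)
  = 0.09097 / 0.77319 = 0.11766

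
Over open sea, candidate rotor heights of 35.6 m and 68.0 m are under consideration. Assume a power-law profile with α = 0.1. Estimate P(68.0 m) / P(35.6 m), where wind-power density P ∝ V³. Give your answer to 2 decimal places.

Speed ratio: V_B/V_A = (z_B/z_A)^α = (68.0/35.6)^0.1 = (1.9101)^0.1 = 1.06686
Power-density ratio: P_B/P_A = (V_B/V_A)³ = (1.06686)³ = 1.21428

1.21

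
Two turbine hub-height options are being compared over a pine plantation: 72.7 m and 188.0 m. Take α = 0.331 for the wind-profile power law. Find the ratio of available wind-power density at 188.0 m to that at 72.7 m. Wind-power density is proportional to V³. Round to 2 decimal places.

Speed ratio: V_B/V_A = (z_B/z_A)^α = (188.0/72.7)^0.331 = (2.5860)^0.331 = 1.36955
Power-density ratio: P_B/P_A = (V_B/V_A)³ = (1.36955)³ = 2.56883

2.57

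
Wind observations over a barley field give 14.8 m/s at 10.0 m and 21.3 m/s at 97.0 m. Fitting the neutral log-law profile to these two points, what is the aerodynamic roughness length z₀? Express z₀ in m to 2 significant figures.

z₀ ≈ 0.057 m

Log law: V(z) ∝ ln(z/z₀). With r = V₁/V₂ = 14.8/21.3 = 0.69484,
r · ln(z₂/z₀) = ln(z₁/z₀) ⇒ ln z₀ = (ln z₁ − r·ln z₂)/(1 − r)
ln z₀ = (2.30259 − 0.69484×4.57471) / 0.30516 = -2.8709
z₀ = exp(-2.8709) = 0.05665 m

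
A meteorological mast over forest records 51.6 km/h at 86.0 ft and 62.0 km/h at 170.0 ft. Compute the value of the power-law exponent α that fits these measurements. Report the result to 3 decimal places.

Power law: V₂/V₁ = (z₂/z₁)^α ⇒ α = ln(V₂/V₁) / ln(z₂/z₁)
α = ln(62.0/51.6) / ln(170.0/86.0) = ln(1.2016) / ln(1.9767)
  = 0.18361 / 0.68145 = 0.26944

α ≈ 0.269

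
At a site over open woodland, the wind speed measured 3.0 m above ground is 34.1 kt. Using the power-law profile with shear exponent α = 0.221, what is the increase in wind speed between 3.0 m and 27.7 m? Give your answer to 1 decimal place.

21.6 kt

Power law: V₂ = V₁ · (z₂/z₁)^α = 34.1 × (9.2333)^0.221 = 55.7312 kt
ΔV = 55.7312 − 34.1 = 21.6312 kt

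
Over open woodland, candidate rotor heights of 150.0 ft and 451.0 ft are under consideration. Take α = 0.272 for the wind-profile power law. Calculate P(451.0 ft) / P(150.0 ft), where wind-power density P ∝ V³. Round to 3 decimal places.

Speed ratio: V_B/V_A = (z_B/z_A)^α = (451.0/150.0)^0.272 = (3.0067)^0.272 = 1.34908
Power-density ratio: P_B/P_A = (V_B/V_A)³ = (1.34908)³ = 2.45537

2.455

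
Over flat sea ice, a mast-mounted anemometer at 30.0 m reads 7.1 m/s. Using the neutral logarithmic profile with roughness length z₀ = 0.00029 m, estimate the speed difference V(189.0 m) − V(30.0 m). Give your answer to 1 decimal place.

Log law: V₂ = V₁ · ln(z₂/z₀)/ln(z₁/z₀) = 7.1 × 13.3874/11.5468 = 8.2317 m/s
ΔV = 8.2317 − 7.1 = 1.1317 m/s

1.1 m/s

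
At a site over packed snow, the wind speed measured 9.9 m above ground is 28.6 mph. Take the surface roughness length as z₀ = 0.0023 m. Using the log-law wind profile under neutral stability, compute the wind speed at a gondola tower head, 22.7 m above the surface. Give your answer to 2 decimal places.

31.44 mph

Log law: V(z) ∝ ln(z/z₀), so V₂/V₁ = ln(z₂/z₀) / ln(z₁/z₀).
ln(22.7/0.0023) = 9.1972, ln(9.9/0.0023) = 8.3674
V₂ = 28.6 × 9.1972/8.3674 = 28.6 × 1.0992 = 31.4364 mph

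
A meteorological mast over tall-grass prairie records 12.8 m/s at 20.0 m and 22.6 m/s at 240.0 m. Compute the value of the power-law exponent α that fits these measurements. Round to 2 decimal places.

Power law: V₂/V₁ = (z₂/z₁)^α ⇒ α = ln(V₂/V₁) / ln(z₂/z₁)
α = ln(22.6/12.8) / ln(240.0/20.0) = ln(1.7656) / ln(12.0000)
  = 0.56850 / 2.48491 = 0.22878

α ≈ 0.23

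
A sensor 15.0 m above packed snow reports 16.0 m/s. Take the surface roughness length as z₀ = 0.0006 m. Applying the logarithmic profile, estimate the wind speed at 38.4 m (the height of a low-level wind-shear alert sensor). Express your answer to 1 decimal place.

17.5 m/s

Log law: V(z) ∝ ln(z/z₀), so V₂/V₁ = ln(z₂/z₀) / ln(z₁/z₀).
ln(38.4/0.0006) = 11.0666, ln(15.0/0.0006) = 10.1266
V₂ = 16.0 × 11.0666/10.1266 = 16.0 × 1.0928 = 17.4852 m/s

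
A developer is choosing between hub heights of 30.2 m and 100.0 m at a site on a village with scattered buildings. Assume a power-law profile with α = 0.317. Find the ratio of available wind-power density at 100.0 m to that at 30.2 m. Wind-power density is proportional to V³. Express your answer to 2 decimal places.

Speed ratio: V_B/V_A = (z_B/z_A)^α = (100.0/30.2)^0.317 = (3.3113)^0.317 = 1.46163
Power-density ratio: P_B/P_A = (V_B/V_A)³ = (1.46163)³ = 3.12258

3.12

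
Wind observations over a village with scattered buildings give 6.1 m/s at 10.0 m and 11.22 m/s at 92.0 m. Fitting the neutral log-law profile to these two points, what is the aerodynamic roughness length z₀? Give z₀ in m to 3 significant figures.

z₀ ≈ 0.711 m

Log law: V(z) ∝ ln(z/z₀). With r = V₁/V₂ = 6.1/11.22 = 0.54367,
r · ln(z₂/z₀) = ln(z₁/z₀) ⇒ ln z₀ = (ln z₁ − r·ln z₂)/(1 − r)
ln z₀ = (2.30259 − 0.54367×4.52179) / 0.45633 = -0.3414
z₀ = exp(-0.3414) = 0.7108 m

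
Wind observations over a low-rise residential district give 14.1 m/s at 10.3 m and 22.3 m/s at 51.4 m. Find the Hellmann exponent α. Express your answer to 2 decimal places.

Power law: V₂/V₁ = (z₂/z₁)^α ⇒ α = ln(V₂/V₁) / ln(z₂/z₁)
α = ln(22.3/14.1) / ln(51.4/10.3) = ln(1.5816) / ln(4.9903)
  = 0.45841 / 1.60749 = 0.28517

α ≈ 0.29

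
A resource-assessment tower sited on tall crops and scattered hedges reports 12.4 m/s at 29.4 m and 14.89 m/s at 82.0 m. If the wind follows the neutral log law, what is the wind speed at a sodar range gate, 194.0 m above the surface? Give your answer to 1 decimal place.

17.0 m/s

Log law: V ∝ ln(z/z₀). From the pair, with r = V₁/V₂ = 0.83277,
ln z₀ = (ln z₁ − r·ln z₂)/(1 − r) = (3.3810 − 0.83277×4.4067)/0.16723 = -1.7270 → z₀ = 0.1778 m
V₃ = V₁ · ln(z₃/z₀)/ln(z₁/z₀) = 12.4 × 6.9949/5.1080 = 16.9805 m/s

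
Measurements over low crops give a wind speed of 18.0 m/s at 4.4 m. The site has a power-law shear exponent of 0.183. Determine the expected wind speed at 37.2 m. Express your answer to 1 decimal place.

Power-law profile: V₂ = V₁ · (z₂/z₁)^α
V₂ = 18.0 × (37.2/4.4)^0.183 = 18.0 × (8.4545)^0.183
    = 18.0 × 1.4779 = 26.6030 m/s

26.6 m/s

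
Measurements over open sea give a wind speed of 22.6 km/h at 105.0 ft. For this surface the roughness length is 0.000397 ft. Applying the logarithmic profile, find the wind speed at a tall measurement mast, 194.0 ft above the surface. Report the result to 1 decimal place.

23.7 km/h

Log law: V(z) ∝ ln(z/z₀), so V₂/V₁ = ln(z₂/z₀) / ln(z₁/z₀).
ln(194.0/0.000397) = 13.0994, ln(105.0/0.000397) = 12.4855
V₂ = 22.6 × 13.0994/12.4855 = 22.6 × 1.0492 = 23.7112 km/h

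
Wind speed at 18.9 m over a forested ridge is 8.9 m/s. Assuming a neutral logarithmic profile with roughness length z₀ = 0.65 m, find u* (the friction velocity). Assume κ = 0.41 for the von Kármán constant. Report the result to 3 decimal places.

Log law: V(z) = (u*/κ) · ln(z/z₀) ⇒ u* = κ · V / ln(z/z₀)
u* = 0.41 × 8.9 / ln(18.9/0.65) = 0.41 × 8.9 / 3.3699
   = 3.6490 / 3.3699 = 1.0828 m/s

u* ≈ 1.083 m/s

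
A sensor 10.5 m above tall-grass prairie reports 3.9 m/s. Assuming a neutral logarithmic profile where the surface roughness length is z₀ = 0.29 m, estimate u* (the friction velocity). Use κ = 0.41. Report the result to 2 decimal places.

Log law: V(z) = (u*/κ) · ln(z/z₀) ⇒ u* = κ · V / ln(z/z₀)
u* = 0.41 × 3.9 / ln(10.5/0.29) = 0.41 × 3.9 / 3.5892
   = 1.5990 / 3.5892 = 0.4455 m/s

u* ≈ 0.45 m/s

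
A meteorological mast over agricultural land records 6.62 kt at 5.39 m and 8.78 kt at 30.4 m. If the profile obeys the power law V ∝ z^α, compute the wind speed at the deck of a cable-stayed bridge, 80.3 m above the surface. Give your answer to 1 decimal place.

10.3 kt

First find α: α = ln(V₂/V₁)/ln(z₂/z₁) = ln(8.78/6.62)/ln(30.4/5.39) = 0.28238/1.72990 = 0.1632
Extrapolate from 30.4 m to 80.3 m: V₃ = 8.78 × (80.3/30.4)^0.1632 = 8.78 × 1.1718 = 10.2886 kt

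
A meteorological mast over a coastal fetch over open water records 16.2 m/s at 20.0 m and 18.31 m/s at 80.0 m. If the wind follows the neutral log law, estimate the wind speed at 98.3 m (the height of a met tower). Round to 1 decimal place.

Log law: V ∝ ln(z/z₀). From the pair, with r = V₁/V₂ = 0.88476,
ln z₀ = (ln z₁ − r·ln z₂)/(1 − r) = (2.9957 − 0.88476×4.3820)/0.11524 = -7.6479 → z₀ = 0.0004771 m
V₃ = V₁ · ln(z₃/z₀)/ln(z₁/z₀) = 16.2 × 12.2359/10.6436 = 18.6235 m/s

18.6 m/s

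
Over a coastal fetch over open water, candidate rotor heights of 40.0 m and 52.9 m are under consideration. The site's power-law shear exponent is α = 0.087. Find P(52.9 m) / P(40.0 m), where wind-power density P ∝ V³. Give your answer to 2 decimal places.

Speed ratio: V_B/V_A = (z_B/z_A)^α = (52.9/40.0)^0.087 = (1.3225)^0.087 = 1.02462
Power-density ratio: P_B/P_A = (V_B/V_A)³ = (1.02462)³ = 1.07568

1.08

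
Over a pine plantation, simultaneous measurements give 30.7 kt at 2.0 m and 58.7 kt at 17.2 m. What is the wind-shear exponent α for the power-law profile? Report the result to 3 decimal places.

Power law: V₂/V₁ = (z₂/z₁)^α ⇒ α = ln(V₂/V₁) / ln(z₂/z₁)
α = ln(58.7/30.7) / ln(17.2/2.0) = ln(1.9121) / ln(8.6000)
  = 0.64818 / 2.15176 = 0.30123

α ≈ 0.301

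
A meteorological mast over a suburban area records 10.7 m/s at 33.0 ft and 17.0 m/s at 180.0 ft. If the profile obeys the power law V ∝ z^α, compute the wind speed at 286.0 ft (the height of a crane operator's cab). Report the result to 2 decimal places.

19.29 m/s

First find α: α = ln(V₂/V₁)/ln(z₂/z₁) = ln(17.0/10.7)/ln(180.0/33.0) = 0.46297/1.69645 = 0.2729
Extrapolate from 180.0 ft to 286.0 ft: V₃ = 17.0 × (286.0/180.0)^0.2729 = 17.0 × 1.1347 = 19.2898 m/s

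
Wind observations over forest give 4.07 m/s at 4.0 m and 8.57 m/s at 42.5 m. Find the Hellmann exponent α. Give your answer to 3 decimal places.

Power law: V₂/V₁ = (z₂/z₁)^α ⇒ α = ln(V₂/V₁) / ln(z₂/z₁)
α = ln(8.57/4.07) / ln(42.5/4.0) = ln(2.1057) / ln(10.6250)
  = 0.74462 / 2.36321 = 0.31509

α ≈ 0.315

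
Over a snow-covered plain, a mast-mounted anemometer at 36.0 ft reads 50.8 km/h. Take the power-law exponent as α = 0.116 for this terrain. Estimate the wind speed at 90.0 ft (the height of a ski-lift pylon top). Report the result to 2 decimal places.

56.50 km/h

Power-law profile: V₂ = V₁ · (z₂/z₁)^α
V₂ = 50.8 × (90.0/36.0)^0.116 = 50.8 × (2.5000)^0.116
    = 50.8 × 1.1121 = 56.4969 km/h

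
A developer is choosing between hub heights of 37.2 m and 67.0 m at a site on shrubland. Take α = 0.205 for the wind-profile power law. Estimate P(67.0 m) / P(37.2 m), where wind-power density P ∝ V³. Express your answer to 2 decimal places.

Speed ratio: V_B/V_A = (z_B/z_A)^α = (67.0/37.2)^0.205 = (1.8011)^0.205 = 1.12819
Power-density ratio: P_B/P_A = (V_B/V_A)³ = (1.12819)³ = 1.43599

1.44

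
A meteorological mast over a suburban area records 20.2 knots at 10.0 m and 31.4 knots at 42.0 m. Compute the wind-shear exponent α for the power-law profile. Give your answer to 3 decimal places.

α ≈ 0.307

Power law: V₂/V₁ = (z₂/z₁)^α ⇒ α = ln(V₂/V₁) / ln(z₂/z₁)
α = ln(31.4/20.2) / ln(42.0/10.0) = ln(1.5545) / ln(4.2000)
  = 0.44113 / 1.43508 = 0.30739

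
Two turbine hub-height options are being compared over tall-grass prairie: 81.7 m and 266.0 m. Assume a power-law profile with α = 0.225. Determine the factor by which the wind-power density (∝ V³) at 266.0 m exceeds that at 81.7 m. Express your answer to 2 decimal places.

2.22

Speed ratio: V_B/V_A = (z_B/z_A)^α = (266.0/81.7)^0.225 = (3.2558)^0.225 = 1.30421
Power-density ratio: P_B/P_A = (V_B/V_A)³ = (1.30421)³ = 2.21843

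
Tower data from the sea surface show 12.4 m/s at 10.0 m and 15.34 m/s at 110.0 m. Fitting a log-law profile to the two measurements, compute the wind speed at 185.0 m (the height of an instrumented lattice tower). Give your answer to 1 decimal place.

Log law: V ∝ ln(z/z₀). From the pair, with r = V₁/V₂ = 0.80834,
ln z₀ = (ln z₁ − r·ln z₂)/(1 − r) = (2.3026 − 0.80834×4.7005)/0.19166 = -7.8110 → z₀ = 0.0004053 m
V₃ = V₁ · ln(z₃/z₀)/ln(z₁/z₀) = 12.4 × 13.0313/10.1136 = 15.9774 m/s

16.0 m/s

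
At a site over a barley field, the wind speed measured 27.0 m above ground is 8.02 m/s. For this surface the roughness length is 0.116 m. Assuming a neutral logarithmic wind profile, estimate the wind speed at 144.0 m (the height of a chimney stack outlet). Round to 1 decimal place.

Log law: V(z) ∝ ln(z/z₀), so V₂/V₁ = ln(z₂/z₀) / ln(z₁/z₀).
ln(144.0/0.116) = 7.1240, ln(27.0/0.116) = 5.4500
V₂ = 8.02 × 7.1240/5.4500 = 8.02 × 1.3072 = 10.4834 m/s

10.5 m/s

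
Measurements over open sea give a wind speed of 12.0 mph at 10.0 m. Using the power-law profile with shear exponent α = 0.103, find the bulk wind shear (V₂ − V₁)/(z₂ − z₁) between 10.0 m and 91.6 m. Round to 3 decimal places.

0.038 mph/m

Power law: V₂ = V₁ · (z₂/z₁)^α = 12.0 × (9.1600)^0.103 = 15.0750 mph
ΔV/Δz = (15.0750 − 12.0)/(91.6 − 10.0) = 3.0750/81.6000 = 0.03768 mph/m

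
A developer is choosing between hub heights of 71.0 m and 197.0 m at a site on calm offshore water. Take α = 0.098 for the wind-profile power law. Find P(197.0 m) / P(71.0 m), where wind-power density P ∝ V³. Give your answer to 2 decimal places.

1.35

Speed ratio: V_B/V_A = (z_B/z_A)^α = (197.0/71.0)^0.098 = (2.7746)^0.098 = 1.10518
Power-density ratio: P_B/P_A = (V_B/V_A)³ = (1.10518)³ = 1.34990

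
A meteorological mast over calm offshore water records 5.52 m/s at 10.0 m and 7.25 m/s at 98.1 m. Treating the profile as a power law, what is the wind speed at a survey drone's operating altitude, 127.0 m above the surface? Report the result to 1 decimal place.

First find α: α = ln(V₂/V₁)/ln(z₂/z₁) = ln(7.25/5.52)/ln(98.1/10.0) = 0.27262/2.28340 = 0.1194
Extrapolate from 98.1 m to 127.0 m: V₃ = 7.25 × (127.0/98.1)^0.1194 = 7.25 × 1.0313 = 7.4770 m/s

7.5 m/s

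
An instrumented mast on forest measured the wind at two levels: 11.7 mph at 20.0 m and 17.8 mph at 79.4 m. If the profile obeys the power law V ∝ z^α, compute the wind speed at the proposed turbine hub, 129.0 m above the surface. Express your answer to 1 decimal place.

20.6 mph

First find α: α = ln(V₂/V₁)/ln(z₂/z₁) = ln(17.8/11.7)/ln(79.4/20.0) = 0.41961/1.37877 = 0.3043
Extrapolate from 79.4 m to 129.0 m: V₃ = 17.8 × (129.0/79.4)^0.3043 = 17.8 × 1.1592 = 20.6331 mph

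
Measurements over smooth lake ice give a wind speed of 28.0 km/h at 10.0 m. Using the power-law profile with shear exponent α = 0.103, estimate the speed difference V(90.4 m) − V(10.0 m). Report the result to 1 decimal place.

Power law: V₂ = V₁ · (z₂/z₁)^α = 28.0 × (9.0400)^0.103 = 35.1272 km/h
ΔV = 35.1272 − 28.0 = 7.1272 km/h

7.1 km/h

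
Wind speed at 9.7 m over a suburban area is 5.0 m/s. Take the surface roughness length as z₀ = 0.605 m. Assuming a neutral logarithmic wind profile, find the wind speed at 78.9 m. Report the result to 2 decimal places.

8.78 m/s

Log law: V(z) ∝ ln(z/z₀), so V₂/V₁ = ln(z₂/z₀) / ln(z₁/z₀).
ln(78.9/0.605) = 4.8707, ln(9.7/0.605) = 2.7747
V₂ = 5.0 × 4.8707/2.7747 = 5.0 × 1.7554 = 8.7771 m/s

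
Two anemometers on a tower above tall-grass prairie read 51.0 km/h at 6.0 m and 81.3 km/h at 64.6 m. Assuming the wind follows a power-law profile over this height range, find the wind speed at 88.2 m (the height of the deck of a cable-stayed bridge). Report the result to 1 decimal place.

86.4 km/h

First find α: α = ln(V₂/V₁)/ln(z₂/z₁) = ln(81.3/51.0)/ln(64.6/6.0) = 0.46632/2.37645 = 0.1962
Extrapolate from 64.6 m to 88.2 m: V₃ = 81.3 × (88.2/64.6)^0.1962 = 81.3 × 1.0630 = 86.4226 km/h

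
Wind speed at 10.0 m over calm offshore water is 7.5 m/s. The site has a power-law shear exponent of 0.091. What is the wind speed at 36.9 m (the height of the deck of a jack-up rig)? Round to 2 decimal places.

Power-law profile: V₂ = V₁ · (z₂/z₁)^α
V₂ = 7.5 × (36.9/10.0)^0.091 = 7.5 × (3.6900)^0.091
    = 7.5 × 1.1262 = 8.4462 m/s

8.45 m/s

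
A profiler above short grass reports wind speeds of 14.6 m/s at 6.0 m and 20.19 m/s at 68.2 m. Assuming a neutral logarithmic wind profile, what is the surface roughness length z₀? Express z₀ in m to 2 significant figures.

z₀ ≈ 0.010 m

Log law: V(z) ∝ ln(z/z₀). With r = V₁/V₂ = 14.6/20.19 = 0.72313,
r · ln(z₂/z₀) = ln(z₁/z₀) ⇒ ln z₀ = (ln z₁ − r·ln z₂)/(1 − r)
ln z₀ = (1.79176 − 0.72313×4.22244) / 0.27687 = -4.5567
z₀ = exp(-4.5567) = 0.01050 m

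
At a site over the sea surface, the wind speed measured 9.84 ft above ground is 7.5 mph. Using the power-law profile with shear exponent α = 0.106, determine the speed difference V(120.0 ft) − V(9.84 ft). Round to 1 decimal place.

Power law: V₂ = V₁ · (z₂/z₁)^α = 7.5 × (12.1951)^0.106 = 9.7768 mph
ΔV = 9.7768 − 7.5 = 2.2768 mph

2.3 mph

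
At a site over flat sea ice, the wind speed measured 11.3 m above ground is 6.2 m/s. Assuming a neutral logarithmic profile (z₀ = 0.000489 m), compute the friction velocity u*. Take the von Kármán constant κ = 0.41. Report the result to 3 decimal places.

u* ≈ 0.253 m/s

Log law: V(z) = (u*/κ) · ln(z/z₀) ⇒ u* = κ · V / ln(z/z₀)
u* = 0.41 × 6.2 / ln(11.3/0.000489) = 0.41 × 6.2 / 10.0480
   = 2.5420 / 10.0480 = 0.2530 m/s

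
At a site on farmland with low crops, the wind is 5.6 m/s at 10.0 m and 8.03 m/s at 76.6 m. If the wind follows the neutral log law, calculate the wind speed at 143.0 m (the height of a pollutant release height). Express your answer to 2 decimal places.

Log law: V ∝ ln(z/z₀). From the pair, with r = V₁/V₂ = 0.69738,
ln z₀ = (ln z₁ − r·ln z₂)/(1 − r) = (2.3026 − 0.69738×4.3386)/0.30262 = -2.3895 → z₀ = 0.09168 m
V₃ = V₁ · ln(z₃/z₀)/ln(z₁/z₀) = 5.6 × 7.3523/4.6920 = 8.7750 m/s

8.78 m/s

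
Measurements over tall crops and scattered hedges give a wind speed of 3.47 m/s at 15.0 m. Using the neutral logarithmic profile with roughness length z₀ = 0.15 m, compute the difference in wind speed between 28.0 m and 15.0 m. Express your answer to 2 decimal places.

0.47 m/s

Log law: V₂ = V₁ · ln(z₂/z₀)/ln(z₁/z₀) = 3.47 × 5.2293/4.6052 = 3.9403 m/s
ΔV = 3.9403 − 3.47 = 0.4703 m/s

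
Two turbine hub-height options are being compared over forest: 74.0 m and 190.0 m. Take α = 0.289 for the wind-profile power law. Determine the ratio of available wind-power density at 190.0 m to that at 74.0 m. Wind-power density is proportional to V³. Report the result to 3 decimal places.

Speed ratio: V_B/V_A = (z_B/z_A)^α = (190.0/74.0)^0.289 = (2.5676)^0.289 = 1.31326
Power-density ratio: P_B/P_A = (V_B/V_A)³ = (1.31326)³ = 2.26493

2.265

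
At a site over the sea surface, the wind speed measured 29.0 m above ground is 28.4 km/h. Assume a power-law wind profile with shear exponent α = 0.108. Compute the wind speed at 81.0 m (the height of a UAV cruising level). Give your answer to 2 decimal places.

31.73 km/h

Power-law profile: V₂ = V₁ · (z₂/z₁)^α
V₂ = 28.4 × (81.0/29.0)^0.108 = 28.4 × (2.7931)^0.108
    = 28.4 × 1.1173 = 31.7319 km/h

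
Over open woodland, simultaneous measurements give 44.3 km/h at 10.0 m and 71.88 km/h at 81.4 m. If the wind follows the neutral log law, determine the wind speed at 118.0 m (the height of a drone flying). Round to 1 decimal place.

76.8 km/h

Log law: V ∝ ln(z/z₀). From the pair, with r = V₁/V₂ = 0.61630,
ln z₀ = (ln z₁ − r·ln z₂)/(1 − r) = (2.3026 − 0.61630×4.3994)/0.38370 = -1.0654 → z₀ = 0.3446 m
V₃ = V₁ · ln(z₃/z₀)/ln(z₁/z₀) = 44.3 × 5.8360/3.3679 = 76.7640 km/h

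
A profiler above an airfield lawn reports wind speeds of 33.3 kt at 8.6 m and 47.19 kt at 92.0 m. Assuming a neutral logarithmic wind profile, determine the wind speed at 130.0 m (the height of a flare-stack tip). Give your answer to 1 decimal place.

49.2 kt

Log law: V ∝ ln(z/z₀). From the pair, with r = V₁/V₂ = 0.70566,
ln z₀ = (ln z₁ − r·ln z₂)/(1 − r) = (2.1518 − 0.70566×4.5218)/0.29434 = -3.5302 → z₀ = 0.02930 m
V₃ = V₁ · ln(z₃/z₀)/ln(z₁/z₀) = 33.3 × 8.3977/5.6819 = 49.2163 kt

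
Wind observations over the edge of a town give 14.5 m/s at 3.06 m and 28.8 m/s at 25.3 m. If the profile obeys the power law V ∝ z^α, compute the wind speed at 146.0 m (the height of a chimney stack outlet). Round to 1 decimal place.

First find α: α = ln(V₂/V₁)/ln(z₂/z₁) = ln(28.8/14.5)/ln(25.3/3.06) = 0.68623/2.11239 = 0.3249
Extrapolate from 25.3 m to 146.0 m: V₃ = 28.8 × (146.0/25.3)^0.3249 = 28.8 × 1.7672 = 50.8962 m/s

50.9 m/s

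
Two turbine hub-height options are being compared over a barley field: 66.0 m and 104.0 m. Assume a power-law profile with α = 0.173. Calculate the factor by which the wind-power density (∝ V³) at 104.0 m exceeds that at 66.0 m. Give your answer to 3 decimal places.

Speed ratio: V_B/V_A = (z_B/z_A)^α = (104.0/66.0)^0.173 = (1.5758)^0.173 = 1.08185
Power-density ratio: P_B/P_A = (V_B/V_A)³ = (1.08185)³ = 1.26618

1.266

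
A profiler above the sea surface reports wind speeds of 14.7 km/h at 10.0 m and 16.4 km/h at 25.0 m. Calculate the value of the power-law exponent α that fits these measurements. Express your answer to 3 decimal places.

Power law: V₂/V₁ = (z₂/z₁)^α ⇒ α = ln(V₂/V₁) / ln(z₂/z₁)
α = ln(16.4/14.7) / ln(25.0/10.0) = ln(1.1156) / ln(2.5000)
  = 0.10943 / 0.91629 = 0.11943

α ≈ 0.119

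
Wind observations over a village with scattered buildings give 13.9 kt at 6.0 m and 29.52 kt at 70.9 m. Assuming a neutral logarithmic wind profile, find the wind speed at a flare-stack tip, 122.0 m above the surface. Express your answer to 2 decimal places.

Log law: V ∝ ln(z/z₀). From the pair, with r = V₁/V₂ = 0.47087,
ln z₀ = (ln z₁ − r·ln z₂)/(1 − r) = (1.7918 − 0.47087×4.2613)/0.52913 = -0.4058 → z₀ = 0.6664 m
V₃ = V₁ · ln(z₃/z₀)/ln(z₁/z₀) = 13.9 × 5.2098/2.1976 = 32.9530 kt

32.95 kt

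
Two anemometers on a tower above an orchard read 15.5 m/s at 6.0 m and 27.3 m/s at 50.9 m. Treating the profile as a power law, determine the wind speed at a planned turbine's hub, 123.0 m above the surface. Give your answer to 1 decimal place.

34.5 m/s

First find α: α = ln(V₂/V₁)/ln(z₂/z₁) = ln(27.3/15.5)/ln(50.9/6.0) = 0.56605/2.13810 = 0.2647
Extrapolate from 50.9 m to 123.0 m: V₃ = 27.3 × (123.0/50.9)^0.2647 = 27.3 × 1.2631 = 34.4833 m/s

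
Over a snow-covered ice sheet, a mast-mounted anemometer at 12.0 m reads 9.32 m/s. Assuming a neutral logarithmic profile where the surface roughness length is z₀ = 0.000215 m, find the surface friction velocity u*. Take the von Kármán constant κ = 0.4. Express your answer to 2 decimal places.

u* ≈ 0.34 m/s

Log law: V(z) = (u*/κ) · ln(z/z₀) ⇒ u* = κ · V / ln(z/z₀)
u* = 0.4 × 9.32 / ln(12.0/0.000215) = 0.4 × 9.32 / 10.9298
   = 3.7280 / 10.9298 = 0.3411 m/s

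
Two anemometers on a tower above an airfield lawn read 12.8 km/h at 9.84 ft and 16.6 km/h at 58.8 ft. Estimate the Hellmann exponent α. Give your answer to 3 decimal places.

Power law: V₂/V₁ = (z₂/z₁)^α ⇒ α = ln(V₂/V₁) / ln(z₂/z₁)
α = ln(16.6/12.8) / ln(58.8/9.84) = ln(1.2969) / ln(5.9756)
  = 0.25996 / 1.78769 = 0.14542

α ≈ 0.145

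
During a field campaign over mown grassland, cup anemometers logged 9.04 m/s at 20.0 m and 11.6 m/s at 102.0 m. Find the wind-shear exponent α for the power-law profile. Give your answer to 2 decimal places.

Power law: V₂/V₁ = (z₂/z₁)^α ⇒ α = ln(V₂/V₁) / ln(z₂/z₁)
α = ln(11.6/9.04) / ln(102.0/20.0) = ln(1.2832) / ln(5.1000)
  = 0.24935 / 1.62924 = 0.15304

α ≈ 0.15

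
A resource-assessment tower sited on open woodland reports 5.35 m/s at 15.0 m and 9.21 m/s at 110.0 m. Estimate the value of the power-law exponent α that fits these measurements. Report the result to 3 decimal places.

Power law: V₂/V₁ = (z₂/z₁)^α ⇒ α = ln(V₂/V₁) / ln(z₂/z₁)
α = ln(9.21/5.35) / ln(110.0/15.0) = ln(1.7215) / ln(7.3333)
  = 0.54319 / 1.99243 = 0.27263

α ≈ 0.273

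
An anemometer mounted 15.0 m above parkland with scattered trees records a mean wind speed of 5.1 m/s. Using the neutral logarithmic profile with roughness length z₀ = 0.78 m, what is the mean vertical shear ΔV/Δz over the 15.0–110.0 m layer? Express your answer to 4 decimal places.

Log law: V₂ = V₁ · ln(z₂/z₀)/ln(z₁/z₀) = 5.1 × 4.9489/2.9565 = 8.5370 m/s
ΔV/Δz = (8.5370 − 5.1)/(110.0 − 15.0) = 3.4370/95.0000 = 0.03618 m/s/m

0.0362 m/s/m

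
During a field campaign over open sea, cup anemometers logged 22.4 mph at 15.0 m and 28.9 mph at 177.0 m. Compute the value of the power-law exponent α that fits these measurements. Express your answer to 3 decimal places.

α ≈ 0.103

Power law: V₂/V₁ = (z₂/z₁)^α ⇒ α = ln(V₂/V₁) / ln(z₂/z₁)
α = ln(28.9/22.4) / ln(177.0/15.0) = ln(1.2902) / ln(11.8000)
  = 0.25478 / 2.46810 = 0.10323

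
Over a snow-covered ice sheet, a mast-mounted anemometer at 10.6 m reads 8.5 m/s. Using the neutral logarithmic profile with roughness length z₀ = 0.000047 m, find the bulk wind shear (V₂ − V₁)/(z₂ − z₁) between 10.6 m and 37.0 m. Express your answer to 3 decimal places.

Log law: V₂ = V₁ · ln(z₂/z₀)/ln(z₁/z₀) = 8.5 × 13.5763/12.3262 = 9.3620 m/s
ΔV/Δz = (9.3620 − 8.5)/(37.0 − 10.6) = 0.8620/26.4000 = 0.03265 m/s/m

0.033 m/s/m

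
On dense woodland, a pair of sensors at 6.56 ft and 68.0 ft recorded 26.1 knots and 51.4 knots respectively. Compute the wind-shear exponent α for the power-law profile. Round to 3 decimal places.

α ≈ 0.290

Power law: V₂/V₁ = (z₂/z₁)^α ⇒ α = ln(V₂/V₁) / ln(z₂/z₁)
α = ln(51.4/26.1) / ln(68.0/6.56) = ln(1.9693) / ln(10.3659)
  = 0.67770 / 2.33852 = 0.28980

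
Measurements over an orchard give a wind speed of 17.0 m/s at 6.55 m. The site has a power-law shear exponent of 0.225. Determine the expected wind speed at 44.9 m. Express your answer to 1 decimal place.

Power-law profile: V₂ = V₁ · (z₂/z₁)^α
V₂ = 17.0 × (44.9/6.55)^0.225 = 17.0 × (6.8550)^0.225
    = 17.0 × 1.5421 = 26.2150 m/s

26.2 m/s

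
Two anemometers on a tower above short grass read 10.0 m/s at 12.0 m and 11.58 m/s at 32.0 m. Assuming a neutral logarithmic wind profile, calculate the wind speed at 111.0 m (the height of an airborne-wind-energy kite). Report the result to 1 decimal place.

13.6 m/s

Log law: V ∝ ln(z/z₀). From the pair, with r = V₁/V₂ = 0.86356,
ln z₀ = (ln z₁ − r·ln z₂)/(1 − r) = (2.4849 − 0.86356×3.4657)/0.13644 = -3.7229 → z₀ = 0.02416 m
V₃ = V₁ · ln(z₃/z₀)/ln(z₁/z₀) = 10.0 × 8.4324/6.2078 = 13.5836 m/s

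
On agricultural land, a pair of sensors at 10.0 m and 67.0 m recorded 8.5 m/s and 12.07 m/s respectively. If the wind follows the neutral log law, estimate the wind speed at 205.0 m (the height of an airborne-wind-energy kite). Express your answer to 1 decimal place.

14.2 m/s

Log law: V ∝ ln(z/z₀). From the pair, with r = V₁/V₂ = 0.70423,
ln z₀ = (ln z₁ − r·ln z₂)/(1 − r) = (2.3026 − 0.70423×4.2047)/0.29577 = -2.2262 → z₀ = 0.1079 m
V₃ = V₁ · ln(z₃/z₀)/ln(z₁/z₀) = 8.5 × 7.5493/4.5288 = 14.1689 m/s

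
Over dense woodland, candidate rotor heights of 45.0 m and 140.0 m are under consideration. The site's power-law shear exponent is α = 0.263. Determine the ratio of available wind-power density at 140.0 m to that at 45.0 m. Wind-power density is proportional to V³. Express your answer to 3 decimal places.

2.449

Speed ratio: V_B/V_A = (z_B/z_A)^α = (140.0/45.0)^0.263 = (3.1111)^0.263 = 1.34784
Power-density ratio: P_B/P_A = (V_B/V_A)³ = (1.34784)³ = 2.44856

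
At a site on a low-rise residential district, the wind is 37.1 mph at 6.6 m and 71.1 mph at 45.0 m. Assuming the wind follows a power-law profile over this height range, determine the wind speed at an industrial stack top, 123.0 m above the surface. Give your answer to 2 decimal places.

99.96 mph

First find α: α = ln(V₂/V₁)/ln(z₂/z₁) = ln(71.1/37.1)/ln(45.0/6.6) = 0.65047/1.91959 = 0.3389
Extrapolate from 45.0 m to 123.0 m: V₃ = 71.1 × (123.0/45.0)^0.3389 = 71.1 × 1.4060 = 99.9647 mph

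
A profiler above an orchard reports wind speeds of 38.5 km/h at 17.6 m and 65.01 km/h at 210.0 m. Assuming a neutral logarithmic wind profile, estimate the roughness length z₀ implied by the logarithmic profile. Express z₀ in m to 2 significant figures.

Log law: V(z) ∝ ln(z/z₀). With r = V₁/V₂ = 38.5/65.01 = 0.59222,
r · ln(z₂/z₀) = ln(z₁/z₀) ⇒ ln z₀ = (ln z₁ − r·ln z₂)/(1 − r)
ln z₀ = (2.86790 − 0.59222×5.34711) / 0.40778 = -0.7326
z₀ = exp(-0.7326) = 0.4807 m

z₀ ≈ 0.48 m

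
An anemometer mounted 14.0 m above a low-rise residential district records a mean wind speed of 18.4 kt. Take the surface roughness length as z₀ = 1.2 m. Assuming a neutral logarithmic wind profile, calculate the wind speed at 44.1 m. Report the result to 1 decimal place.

Log law: V(z) ∝ ln(z/z₀), so V₂/V₁ = ln(z₂/z₀) / ln(z₁/z₀).
ln(44.1/1.2) = 3.6041, ln(14.0/1.2) = 2.4567
V₂ = 18.4 × 3.6041/2.4567 = 18.4 × 1.4670 = 26.9936 kt

27.0 kt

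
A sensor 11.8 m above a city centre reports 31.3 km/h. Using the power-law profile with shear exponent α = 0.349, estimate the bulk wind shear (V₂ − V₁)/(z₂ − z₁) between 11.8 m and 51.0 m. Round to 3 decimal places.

Power law: V₂ = V₁ · (z₂/z₁)^α = 31.3 × (4.3220)^0.349 = 52.1674 km/h
ΔV/Δz = (52.1674 − 31.3)/(51.0 − 11.8) = 20.8674/39.2000 = 0.53233 km/h/m

0.532 km/h/m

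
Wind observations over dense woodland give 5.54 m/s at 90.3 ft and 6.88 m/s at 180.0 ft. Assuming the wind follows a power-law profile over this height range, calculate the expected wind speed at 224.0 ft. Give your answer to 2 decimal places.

First find α: α = ln(V₂/V₁)/ln(z₂/z₁) = ln(6.88/5.54)/ln(180.0/90.3) = 0.21662/0.68982 = 0.3140
Extrapolate from 180.0 ft to 224.0 ft: V₃ = 6.88 × (224.0/180.0)^0.3140 = 6.88 × 1.0711 = 7.3691 m/s

7.37 m/s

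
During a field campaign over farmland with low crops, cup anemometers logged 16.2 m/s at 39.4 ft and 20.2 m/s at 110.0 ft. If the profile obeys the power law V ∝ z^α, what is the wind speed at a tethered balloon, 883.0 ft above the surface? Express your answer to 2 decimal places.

First find α: α = ln(V₂/V₁)/ln(z₂/z₁) = ln(20.2/16.2)/ln(110.0/39.4) = 0.22067/1.02671 = 0.2149
Extrapolate from 110.0 ft to 883.0 ft: V₃ = 20.2 × (883.0/110.0)^0.2149 = 20.2 × 1.5647 = 31.6060 m/s

31.61 m/s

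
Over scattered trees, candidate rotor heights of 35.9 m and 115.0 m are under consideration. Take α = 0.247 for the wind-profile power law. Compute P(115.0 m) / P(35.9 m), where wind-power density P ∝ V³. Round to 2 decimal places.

Speed ratio: V_B/V_A = (z_B/z_A)^α = (115.0/35.9)^0.247 = (3.2033)^0.247 = 1.33317
Power-density ratio: P_B/P_A = (V_B/V_A)³ = (1.33317)³ = 2.36947

2.37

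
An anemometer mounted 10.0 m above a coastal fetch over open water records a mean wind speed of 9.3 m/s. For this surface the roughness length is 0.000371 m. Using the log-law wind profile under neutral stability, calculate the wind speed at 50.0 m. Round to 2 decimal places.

Log law: V(z) ∝ ln(z/z₀), so V₂/V₁ = ln(z₂/z₀) / ln(z₁/z₀).
ln(50.0/0.000371) = 11.8113, ln(10.0/0.000371) = 10.2019
V₂ = 9.3 × 11.8113/10.2019 = 9.3 × 1.1578 = 10.7672 m/s

10.77 m/s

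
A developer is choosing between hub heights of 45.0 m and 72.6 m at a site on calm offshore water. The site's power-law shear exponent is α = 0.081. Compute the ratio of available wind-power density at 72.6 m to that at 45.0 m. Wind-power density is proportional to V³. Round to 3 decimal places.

1.123

Speed ratio: V_B/V_A = (z_B/z_A)^α = (72.6/45.0)^0.081 = (1.6133)^0.081 = 1.03950
Power-density ratio: P_B/P_A = (V_B/V_A)³ = (1.03950)³ = 1.12325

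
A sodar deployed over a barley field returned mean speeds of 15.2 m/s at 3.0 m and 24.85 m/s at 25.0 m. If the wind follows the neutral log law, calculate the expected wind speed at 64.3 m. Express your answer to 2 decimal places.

29.15 m/s

Log law: V ∝ ln(z/z₀). From the pair, with r = V₁/V₂ = 0.61167,
ln z₀ = (ln z₁ − r·ln z₂)/(1 − r) = (1.0986 − 0.61167×3.2189)/0.38833 = -2.2411 → z₀ = 0.1063 m
V₃ = V₁ · ln(z₃/z₀)/ln(z₁/z₀) = 15.2 × 6.4046/3.3397 = 29.1496 m/s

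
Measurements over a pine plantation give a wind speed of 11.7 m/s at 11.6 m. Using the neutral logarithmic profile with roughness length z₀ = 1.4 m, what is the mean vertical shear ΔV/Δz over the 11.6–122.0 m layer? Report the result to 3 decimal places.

0.118 m/s/m

Log law: V₂ = V₁ · ln(z₂/z₀)/ln(z₁/z₀) = 11.7 × 4.4675/2.1145 = 24.7196 m/s
ΔV/Δz = (24.7196 − 11.7)/(122.0 − 11.6) = 13.0196/110.4000 = 0.11793 m/s/m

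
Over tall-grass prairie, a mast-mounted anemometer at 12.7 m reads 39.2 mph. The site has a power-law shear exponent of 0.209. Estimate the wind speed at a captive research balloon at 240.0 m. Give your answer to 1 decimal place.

Power-law profile: V₂ = V₁ · (z₂/z₁)^α
V₂ = 39.2 × (240.0/12.7)^0.209 = 39.2 × (18.8976)^0.209
    = 39.2 × 1.8483 = 72.4528 mph

72.5 mph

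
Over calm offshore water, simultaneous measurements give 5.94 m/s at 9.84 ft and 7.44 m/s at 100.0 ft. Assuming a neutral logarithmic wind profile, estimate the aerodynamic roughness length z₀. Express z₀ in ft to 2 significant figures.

Log law: V(z) ∝ ln(z/z₀). With r = V₁/V₂ = 5.94/7.44 = 0.79839,
r · ln(z₂/z₀) = ln(z₁/z₀) ⇒ ln z₀ = (ln z₁ − r·ln z₂)/(1 − r)
ln z₀ = (2.28646 − 0.79839×4.60517) / 0.20161 = -6.8957
z₀ = exp(-6.8957) = 0.001012 ft

z₀ ≈ 0.0010 ft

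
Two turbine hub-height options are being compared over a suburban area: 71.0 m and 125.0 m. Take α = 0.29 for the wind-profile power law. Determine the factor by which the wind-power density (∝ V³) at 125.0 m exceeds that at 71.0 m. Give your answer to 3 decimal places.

Speed ratio: V_B/V_A = (z_B/z_A)^α = (125.0/71.0)^0.29 = (1.7606)^0.29 = 1.17825
Power-density ratio: P_B/P_A = (V_B/V_A)³ = (1.17825)³ = 1.63575

1.636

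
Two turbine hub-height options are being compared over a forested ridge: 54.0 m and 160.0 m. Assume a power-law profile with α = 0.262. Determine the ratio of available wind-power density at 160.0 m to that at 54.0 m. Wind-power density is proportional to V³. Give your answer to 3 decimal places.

Speed ratio: V_B/V_A = (z_B/z_A)^α = (160.0/54.0)^0.262 = (2.9630)^0.262 = 1.32921
Power-density ratio: P_B/P_A = (V_B/V_A)³ = (1.32921)³ = 2.34843

2.348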